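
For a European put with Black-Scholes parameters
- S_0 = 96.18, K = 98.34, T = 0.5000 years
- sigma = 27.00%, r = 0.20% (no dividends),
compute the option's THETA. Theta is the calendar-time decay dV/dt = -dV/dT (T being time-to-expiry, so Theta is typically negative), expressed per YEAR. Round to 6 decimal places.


Answer: Theta = -7.210394

Derivation:
d1 = -0.0156319108; d2 = -0.2065507417
phi(d1) = 0.3988935413; exp(-qT) = 1.0000000000; exp(-rT) = 0.9990004998
Theta = -S*exp(-qT)*phi(d1)*sigma/(2*sqrt(T)) + r*K*exp(-rT)*N(-d2) - q*S*exp(-qT)*N(-d1)
N(-d1) = 0.5062359762; N(-d2) = 0.5818196335; sqrt(T) = 0.7071067812
Term 1 = -96.1800 * 1.0000000000 * 0.3988935413 * 0.2700 / (2 * 0.7071067812) = -7.3247118342
Term 2 = 0.0020 * 98.3400 * 0.9990004998 * 0.5818196335 = 0.1143179104
Term 3 = 0 (no dividend yield, q = 0)
Theta = -7.3247118342 + (0.1143179104) + (0.0000000000) = -7.210394


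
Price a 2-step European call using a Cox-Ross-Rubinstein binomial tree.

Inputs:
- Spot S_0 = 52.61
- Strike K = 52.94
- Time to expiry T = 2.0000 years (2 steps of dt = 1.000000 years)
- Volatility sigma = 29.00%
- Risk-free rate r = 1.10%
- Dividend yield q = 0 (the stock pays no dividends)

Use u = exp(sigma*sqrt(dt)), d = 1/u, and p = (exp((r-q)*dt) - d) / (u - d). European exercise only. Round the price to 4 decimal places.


dt = T/N = 1.000000
u = exp(sigma*sqrt(dt)) = 1.336427; d = 1/u = 0.748264
p = (exp((r-q)*dt) - d) / (u - d) = 0.446809
Discount per step: exp(-r*dt) = 0.989060
Stock lattice S(k, i) with i counting down-moves:
  k=0: S(0,0) = 52.6100
  k=1: S(1,0) = 70.3095; S(1,1) = 39.3661
  k=2: S(2,0) = 93.9635; S(2,1) = 52.6100; S(2,2) = 29.4563
Terminal payoffs V(N, i) = max(S_T - K, 0):
  V(2,0) = 41.023482; V(2,1) = 0.000000; V(2,2) = 0.000000
Backward induction: V(k, i) = exp(-r*dt) * [p * V(k+1, i) + (1-p) * V(k+1, i+1)].
  V(1,0) = exp(-r*dt) * [p*41.023482 + (1-p)*0.000000] = 18.129155
  V(1,1) = exp(-r*dt) * [p*0.000000 + (1-p)*0.000000] = 0.000000
  V(0,0) = exp(-r*dt) * [p*18.129155 + (1-p)*0.000000] = 8.011662

Answer: Price = V(0,0) = 8.0117


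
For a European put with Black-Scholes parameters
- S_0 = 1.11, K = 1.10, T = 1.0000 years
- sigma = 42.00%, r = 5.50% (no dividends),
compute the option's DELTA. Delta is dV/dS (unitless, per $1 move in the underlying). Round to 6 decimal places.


Answer: Delta = -0.358489

Derivation:
d1 = 0.3624996084; d2 = -0.0575003916
phi(d1) = 0.3735731228; exp(-qT) = 1.0000000000; exp(-rT) = 0.9464851480
N(-d1) = 0.3584893581
Delta = -exp(-qT) * N(-d1) = -1.0000000000 * 0.3584893581 = -0.358489


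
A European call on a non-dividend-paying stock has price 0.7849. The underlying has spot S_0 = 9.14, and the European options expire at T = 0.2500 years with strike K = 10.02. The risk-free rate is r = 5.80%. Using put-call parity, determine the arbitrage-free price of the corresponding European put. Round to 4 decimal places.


Answer: Put price = 1.5207

Derivation:
Put-call parity: C - P = S_0 * exp(-qT) - K * exp(-rT).
S_0 * exp(-qT) = 9.1400 * 1.00000000 = 9.14000000
K * exp(-rT) = 10.0200 * 0.98560462 = 9.87575828
P = C - S*exp(-qT) + K*exp(-rT)
P = 0.7849 - 9.14000000 + 9.87575828 = 1.5207


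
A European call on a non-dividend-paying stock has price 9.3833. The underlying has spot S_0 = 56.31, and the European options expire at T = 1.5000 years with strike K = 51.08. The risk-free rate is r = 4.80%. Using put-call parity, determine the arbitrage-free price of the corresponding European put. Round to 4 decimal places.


Put-call parity: C - P = S_0 * exp(-qT) - K * exp(-rT).
S_0 * exp(-qT) = 56.3100 * 1.00000000 = 56.31000000
K * exp(-rT) = 51.0800 * 0.93053090 = 47.53151816
P = C - S*exp(-qT) + K*exp(-rT)
P = 9.3833 - 56.31000000 + 47.53151816 = 0.6048

Answer: Put price = 0.6048


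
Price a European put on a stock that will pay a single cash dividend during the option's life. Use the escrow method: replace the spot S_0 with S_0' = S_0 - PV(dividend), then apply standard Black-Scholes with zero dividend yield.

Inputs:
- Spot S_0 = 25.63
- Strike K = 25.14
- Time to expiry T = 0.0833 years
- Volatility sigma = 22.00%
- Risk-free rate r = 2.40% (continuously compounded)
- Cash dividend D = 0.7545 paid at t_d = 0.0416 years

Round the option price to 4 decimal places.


PV(D) = D * exp(-r * t_d) = 0.7545 * 0.99900210 = 0.75374708
S_0' = S_0 - PV(D) = 25.6300 - 0.75374708 = 24.87625292
d1 = (ln(S_0'/K) + (r + sigma^2/2)*T) / (sigma*sqrt(T)) = -0.10286492
d2 = d1 - sigma*sqrt(T) = -0.16636074
exp(-rT) = 0.99800280
N(-d1) = 0.54096491; N(-d2) = 0.56606347
P = K * exp(-rT) * N(-d2) - S_0' * N(-d1) = 25.1400 * 0.99800280 * 0.56606347 - 24.87625292 * 0.54096491 = 0.7452

Answer: Price = 0.7452


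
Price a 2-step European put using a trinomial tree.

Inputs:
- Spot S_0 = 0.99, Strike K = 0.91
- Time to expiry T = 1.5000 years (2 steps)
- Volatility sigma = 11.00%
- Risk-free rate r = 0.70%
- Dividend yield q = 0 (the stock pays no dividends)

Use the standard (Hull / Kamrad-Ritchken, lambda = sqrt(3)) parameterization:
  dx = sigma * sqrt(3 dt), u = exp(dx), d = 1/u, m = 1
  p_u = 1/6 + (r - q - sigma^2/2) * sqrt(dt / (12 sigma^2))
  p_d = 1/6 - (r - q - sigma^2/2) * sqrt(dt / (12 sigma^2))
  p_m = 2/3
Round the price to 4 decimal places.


dt = T/N = 0.750000; dx = sigma*sqrt(3*dt) = 0.165000
u = exp(dx) = 1.179393; d = 1/u = 0.847894
p_u = 0.168826, p_m = 0.666667, p_d = 0.164508
Discount per step: exp(-r*dt) = 0.994764
Stock lattice S(k, j) with j the centered position index:
  k=0: S(0,+0) = 0.9900
  k=1: S(1,-1) = 0.8394; S(1,+0) = 0.9900; S(1,+1) = 1.1676
  k=2: S(2,-2) = 0.7117; S(2,-1) = 0.8394; S(2,+0) = 0.9900; S(2,+1) = 1.1676; S(2,+2) = 1.3771
Terminal payoffs V(N, j) = max(K - S_T, 0):
  V(2,-2) = 0.198266; V(2,-1) = 0.070585; V(2,+0) = 0.000000; V(2,+1) = 0.000000; V(2,+2) = 0.000000
Backward induction: V(k, j) = exp(-r*dt) * [p_u * V(k+1, j+1) + p_m * V(k+1, j) + p_d * V(k+1, j-1)]
  V(1,-1) = exp(-r*dt) * [p_u*0.000000 + p_m*0.070585 + p_d*0.198266] = 0.079256
  V(1,+0) = exp(-r*dt) * [p_u*0.000000 + p_m*0.000000 + p_d*0.070585] = 0.011551
  V(1,+1) = exp(-r*dt) * [p_u*0.000000 + p_m*0.000000 + p_d*0.000000] = 0.000000
  V(0,+0) = exp(-r*dt) * [p_u*0.000000 + p_m*0.011551 + p_d*0.079256] = 0.020630

Answer: Price = V(0,0) = 0.0206


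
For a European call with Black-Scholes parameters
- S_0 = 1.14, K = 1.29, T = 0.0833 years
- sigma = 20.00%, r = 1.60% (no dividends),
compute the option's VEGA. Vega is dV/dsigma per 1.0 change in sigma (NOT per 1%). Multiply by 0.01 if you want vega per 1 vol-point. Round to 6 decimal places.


d1 = -2.0895337315; d2 = -2.1472572103
phi(d1) = 0.0449585583; exp(-qT) = 1.0000000000; exp(-rT) = 0.9986680878
Vega = S * exp(-qT) * phi(d1) * sqrt(T) = 1.1400 * 1.0000000000 * 0.0449585583 * 0.2886173938 = 0.014792

Answer: Vega = 0.014792


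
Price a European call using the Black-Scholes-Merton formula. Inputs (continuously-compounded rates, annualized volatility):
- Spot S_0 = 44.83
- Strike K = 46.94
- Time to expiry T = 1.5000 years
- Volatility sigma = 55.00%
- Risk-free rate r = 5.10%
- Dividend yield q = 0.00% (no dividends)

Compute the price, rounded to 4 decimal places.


d1 = (ln(S/K) + (r - q + 0.5*sigma^2) * T) / (sigma * sqrt(T)) = 0.38209422
d2 = d1 - sigma * sqrt(T) = -0.29151546
exp(-rT) = 0.92635291; exp(-qT) = 1.00000000
C = S_0 * exp(-qT) * N(d1) - K * exp(-rT) * N(d2)
N(d1) = 0.64880426; N(d2) = 0.38532856
C = 44.8300 * 1.00000000 * 0.64880426 - 46.9400 * 0.92635291 * 0.38532856 = 12.3307

Answer: Price = 12.3307


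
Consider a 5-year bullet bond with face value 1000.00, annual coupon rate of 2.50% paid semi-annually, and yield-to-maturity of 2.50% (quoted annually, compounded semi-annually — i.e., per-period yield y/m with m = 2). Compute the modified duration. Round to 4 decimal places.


Coupon per period c = face * coupon_rate / m = 12.500000
Periods per year m = 2; per-period yield y/m = 0.012500
Number of cashflows N = 10
Cashflows (t years, CF_t, discount factor 1/(1+y/m)^(m*t), PV):
  t = 0.5000: CF_t = 12.500000, DF = 0.987654, PV = 12.345679
  t = 1.0000: CF_t = 12.500000, DF = 0.975461, PV = 12.193263
  t = 1.5000: CF_t = 12.500000, DF = 0.963418, PV = 12.042729
  t = 2.0000: CF_t = 12.500000, DF = 0.951524, PV = 11.894053
  t = 2.5000: CF_t = 12.500000, DF = 0.939777, PV = 11.747213
  t = 3.0000: CF_t = 12.500000, DF = 0.928175, PV = 11.602186
  t = 3.5000: CF_t = 12.500000, DF = 0.916716, PV = 11.458949
  t = 4.0000: CF_t = 12.500000, DF = 0.905398, PV = 11.317481
  t = 4.5000: CF_t = 12.500000, DF = 0.894221, PV = 11.177759
  t = 5.0000: CF_t = 1012.500000, DF = 0.883181, PV = 894.220688
Price P = sum_t PV_t = 1000.000000
First compute Macaulay numerator sum_t t * PV_t:
  t * PV_t at t = 0.5000: 6.172840
  t * PV_t at t = 1.0000: 12.193263
  t * PV_t at t = 1.5000: 18.064094
  t * PV_t at t = 2.0000: 23.788107
  t * PV_t at t = 2.5000: 29.368033
  t * PV_t at t = 3.0000: 34.806558
  t * PV_t at t = 3.5000: 40.106322
  t * PV_t at t = 4.0000: 45.269922
  t * PV_t at t = 4.5000: 50.299914
  t * PV_t at t = 5.0000: 4471.103439
Macaulay duration D = 4731.172491 / 1000.000000 = 4.731172
Modified duration = D / (1 + y/m) = 4.731172 / (1 + 0.012500) = 4.672763

Answer: Modified duration = 4.6728


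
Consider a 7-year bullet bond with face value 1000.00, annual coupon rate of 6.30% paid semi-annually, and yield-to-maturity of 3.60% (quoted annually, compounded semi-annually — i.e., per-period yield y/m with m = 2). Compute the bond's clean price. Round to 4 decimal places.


Answer: Price = 1165.7585

Derivation:
Coupon per period c = face * coupon_rate / m = 31.500000
Periods per year m = 2; per-period yield y/m = 0.018000
Number of cashflows N = 14
Cashflows (t years, CF_t, discount factor 1/(1+y/m)^(m*t), PV):
  t = 0.5000: CF_t = 31.500000, DF = 0.982318, PV = 30.943026
  t = 1.0000: CF_t = 31.500000, DF = 0.964949, PV = 30.395899
  t = 1.5000: CF_t = 31.500000, DF = 0.947887, PV = 29.858447
  t = 2.0000: CF_t = 31.500000, DF = 0.931127, PV = 29.330498
  t = 2.5000: CF_t = 31.500000, DF = 0.914663, PV = 28.811884
  t = 3.0000: CF_t = 31.500000, DF = 0.898490, PV = 28.302440
  t = 3.5000: CF_t = 31.500000, DF = 0.882603, PV = 27.802004
  t = 4.0000: CF_t = 31.500000, DF = 0.866997, PV = 27.310417
  t = 4.5000: CF_t = 31.500000, DF = 0.851667, PV = 26.827522
  t = 5.0000: CF_t = 31.500000, DF = 0.836608, PV = 26.353165
  t = 5.5000: CF_t = 31.500000, DF = 0.821816, PV = 25.887195
  t = 6.0000: CF_t = 31.500000, DF = 0.807285, PV = 25.429465
  t = 6.5000: CF_t = 31.500000, DF = 0.793010, PV = 24.979828
  t = 7.0000: CF_t = 1031.500000, DF = 0.778989, PV = 803.526752
Price P = sum_t PV_t = 1165.758542


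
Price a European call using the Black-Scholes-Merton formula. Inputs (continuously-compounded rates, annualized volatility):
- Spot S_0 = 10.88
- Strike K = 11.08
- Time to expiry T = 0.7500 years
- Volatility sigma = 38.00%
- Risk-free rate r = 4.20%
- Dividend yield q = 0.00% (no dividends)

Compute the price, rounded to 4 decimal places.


Answer: Price = 1.4855

Derivation:
d1 = (ln(S/K) + (r - q + 0.5*sigma^2) * T) / (sigma * sqrt(T)) = 0.20491243
d2 = d1 - sigma * sqrt(T) = -0.12417722
exp(-rT) = 0.96899096; exp(-qT) = 1.00000000
C = S_0 * exp(-qT) * N(d1) - K * exp(-rT) * N(d2)
N(d1) = 0.58117973; N(d2) = 0.45058748
C = 10.8800 * 1.00000000 * 0.58117973 - 11.0800 * 0.96899096 * 0.45058748 = 1.4855


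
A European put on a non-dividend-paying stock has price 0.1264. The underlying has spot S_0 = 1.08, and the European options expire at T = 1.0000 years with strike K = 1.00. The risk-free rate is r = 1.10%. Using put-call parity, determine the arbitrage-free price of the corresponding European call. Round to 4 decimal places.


Put-call parity: C - P = S_0 * exp(-qT) - K * exp(-rT).
S_0 * exp(-qT) = 1.0800 * 1.00000000 = 1.08000000
K * exp(-rT) = 1.0000 * 0.98906028 = 0.98906028
C = P + S*exp(-qT) - K*exp(-rT)
C = 0.1264 + 1.08000000 - 0.98906028 = 0.2173

Answer: Call price = 0.2173


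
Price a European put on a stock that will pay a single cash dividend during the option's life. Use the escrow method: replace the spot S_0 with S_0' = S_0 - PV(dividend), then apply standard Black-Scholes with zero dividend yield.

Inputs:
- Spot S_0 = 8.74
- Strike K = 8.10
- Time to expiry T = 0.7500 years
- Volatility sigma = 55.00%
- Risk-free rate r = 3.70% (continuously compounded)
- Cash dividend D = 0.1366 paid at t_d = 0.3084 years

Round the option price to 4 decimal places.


Answer: Price = 1.2141

Derivation:
PV(D) = D * exp(-r * t_d) = 0.1366 * 0.98865406 = 0.13505014
S_0' = S_0 - PV(D) = 8.7400 - 0.13505014 = 8.60494986
d1 = (ln(S_0'/K) + (r + sigma^2/2)*T) / (sigma*sqrt(T)) = 0.42337839
d2 = d1 - sigma*sqrt(T) = -0.05293559
exp(-rT) = 0.97263149
N(-d1) = 0.33600961; N(-d2) = 0.52110838
P = K * exp(-rT) * N(-d2) - S_0' * N(-d1) = 8.1000 * 0.97263149 * 0.52110838 - 8.60494986 * 0.33600961 = 1.2141


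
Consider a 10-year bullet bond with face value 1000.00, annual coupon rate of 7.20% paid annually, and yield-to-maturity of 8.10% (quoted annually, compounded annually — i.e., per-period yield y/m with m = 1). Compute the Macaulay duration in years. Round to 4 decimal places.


Coupon per period c = face * coupon_rate / m = 72.000000
Periods per year m = 1; per-period yield y/m = 0.081000
Number of cashflows N = 10
Cashflows (t years, CF_t, discount factor 1/(1+y/m)^(m*t), PV):
  t = 1.0000: CF_t = 72.000000, DF = 0.925069, PV = 66.604995
  t = 2.0000: CF_t = 72.000000, DF = 0.855753, PV = 61.614242
  t = 3.0000: CF_t = 72.000000, DF = 0.791631, PV = 56.997448
  t = 4.0000: CF_t = 72.000000, DF = 0.732314, PV = 52.726594
  t = 5.0000: CF_t = 72.000000, DF = 0.677441, PV = 48.775758
  t = 6.0000: CF_t = 72.000000, DF = 0.626680, PV = 45.120960
  t = 7.0000: CF_t = 72.000000, DF = 0.579722, PV = 41.740019
  t = 8.0000: CF_t = 72.000000, DF = 0.536284, PV = 38.612413
  t = 9.0000: CF_t = 72.000000, DF = 0.496099, PV = 35.719161
  t = 10.0000: CF_t = 1072.000000, DF = 0.458926, PV = 491.969122
Price P = sum_t PV_t = 939.880713
Macaulay numerator sum_t t * PV_t:
  t * PV_t at t = 1.0000: 66.604995
  t * PV_t at t = 2.0000: 123.228484
  t * PV_t at t = 3.0000: 170.992345
  t * PV_t at t = 4.0000: 210.906377
  t * PV_t at t = 5.0000: 243.878790
  t * PV_t at t = 6.0000: 270.725761
  t * PV_t at t = 7.0000: 292.180131
  t * PV_t at t = 8.0000: 308.899305
  t * PV_t at t = 9.0000: 321.472450
  t * PV_t at t = 10.0000: 4919.691223
Macaulay duration D = (sum_t t * PV_t) / P = 6928.579862 / 939.880713 = 7.371765

Answer: Macaulay duration = 7.3718 years


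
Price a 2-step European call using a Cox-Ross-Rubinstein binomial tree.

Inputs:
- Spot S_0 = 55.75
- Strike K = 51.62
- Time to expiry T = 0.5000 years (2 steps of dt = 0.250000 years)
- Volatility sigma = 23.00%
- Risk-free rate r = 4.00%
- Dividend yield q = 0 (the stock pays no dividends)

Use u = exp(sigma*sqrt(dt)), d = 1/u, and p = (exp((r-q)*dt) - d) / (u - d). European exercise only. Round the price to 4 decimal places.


dt = T/N = 0.250000
u = exp(sigma*sqrt(dt)) = 1.121873; d = 1/u = 0.891366
p = (exp((r-q)*dt) - d) / (u - d) = 0.514882
Discount per step: exp(-r*dt) = 0.990050
Stock lattice S(k, i) with i counting down-moves:
  k=0: S(0,0) = 55.7500
  k=1: S(1,0) = 62.5444; S(1,1) = 49.6937
  k=2: S(2,0) = 70.1670; S(2,1) = 55.7500; S(2,2) = 44.2952
Terminal payoffs V(N, i) = max(S_T - K, 0):
  V(2,0) = 18.546951; V(2,1) = 4.130000; V(2,2) = 0.000000
Backward induction: V(k, i) = exp(-r*dt) * [p * V(k+1, i) + (1-p) * V(k+1, i+1)].
  V(1,0) = exp(-r*dt) * [p*18.546951 + (1-p)*4.130000] = 11.438072
  V(1,1) = exp(-r*dt) * [p*4.130000 + (1-p)*0.000000] = 2.105303
  V(0,0) = exp(-r*dt) * [p*11.438072 + (1-p)*2.105303] = 6.841815

Answer: Price = V(0,0) = 6.8418


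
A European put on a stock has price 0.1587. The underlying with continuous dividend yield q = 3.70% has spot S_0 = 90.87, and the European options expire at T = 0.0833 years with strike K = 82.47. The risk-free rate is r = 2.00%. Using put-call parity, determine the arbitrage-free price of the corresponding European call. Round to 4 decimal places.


Answer: Call price = 8.4163

Derivation:
Put-call parity: C - P = S_0 * exp(-qT) - K * exp(-rT).
S_0 * exp(-qT) = 90.8700 * 0.99692264 = 90.59036073
K * exp(-rT) = 82.4700 * 0.99833539 = 82.33271937
C = P + S*exp(-qT) - K*exp(-rT)
C = 0.1587 + 90.59036073 - 82.33271937 = 8.4163


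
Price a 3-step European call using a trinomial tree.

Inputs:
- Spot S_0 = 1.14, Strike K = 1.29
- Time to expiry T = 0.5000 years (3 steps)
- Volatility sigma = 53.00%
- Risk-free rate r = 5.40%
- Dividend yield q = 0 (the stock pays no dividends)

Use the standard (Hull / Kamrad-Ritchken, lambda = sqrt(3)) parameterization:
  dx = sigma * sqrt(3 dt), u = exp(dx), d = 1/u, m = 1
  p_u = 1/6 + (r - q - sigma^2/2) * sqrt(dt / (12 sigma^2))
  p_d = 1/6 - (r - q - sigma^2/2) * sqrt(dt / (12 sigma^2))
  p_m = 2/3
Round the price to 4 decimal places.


dt = T/N = 0.166667; dx = sigma*sqrt(3*dt) = 0.374767
u = exp(dx) = 1.454652; d = 1/u = 0.687450
p_u = 0.147444, p_m = 0.666667, p_d = 0.185890
Discount per step: exp(-r*dt) = 0.991040
Stock lattice S(k, j) with j the centered position index:
  k=0: S(0,+0) = 1.1400
  k=1: S(1,-1) = 0.7837; S(1,+0) = 1.1400; S(1,+1) = 1.6583
  k=2: S(2,-2) = 0.5387; S(2,-1) = 0.7837; S(2,+0) = 1.1400; S(2,+1) = 1.6583; S(2,+2) = 2.4123
  k=3: S(3,-3) = 0.3704; S(3,-2) = 0.5387; S(3,-1) = 0.7837; S(3,+0) = 1.1400; S(3,+1) = 1.6583; S(3,+2) = 2.4123; S(3,+3) = 3.5090
Terminal payoffs V(N, j) = max(S_T - K, 0):
  V(3,-3) = 0.000000; V(3,-2) = 0.000000; V(3,-1) = 0.000000; V(3,+0) = 0.000000; V(3,+1) = 0.368303; V(3,+2) = 1.122254; V(3,+3) = 2.218989
Backward induction: V(k, j) = exp(-r*dt) * [p_u * V(k+1, j+1) + p_m * V(k+1, j) + p_d * V(k+1, j-1)]
  V(2,-2) = exp(-r*dt) * [p_u*0.000000 + p_m*0.000000 + p_d*0.000000] = 0.000000
  V(2,-1) = exp(-r*dt) * [p_u*0.000000 + p_m*0.000000 + p_d*0.000000] = 0.000000
  V(2,+0) = exp(-r*dt) * [p_u*0.368303 + p_m*0.000000 + p_d*0.000000] = 0.053817
  V(2,+1) = exp(-r*dt) * [p_u*1.122254 + p_m*0.368303 + p_d*0.000000] = 0.407322
  V(2,+2) = exp(-r*dt) * [p_u*2.218989 + p_m*1.122254 + p_d*0.368303] = 1.133561
  V(1,-1) = exp(-r*dt) * [p_u*0.053817 + p_m*0.000000 + p_d*0.000000] = 0.007864
  V(1,+0) = exp(-r*dt) * [p_u*0.407322 + p_m*0.053817 + p_d*0.000000] = 0.095076
  V(1,+1) = exp(-r*dt) * [p_u*1.133561 + p_m*0.407322 + p_d*0.053817] = 0.444668
  V(0,+0) = exp(-r*dt) * [p_u*0.444668 + p_m*0.095076 + p_d*0.007864] = 0.129241

Answer: Price = V(0,0) = 0.1292


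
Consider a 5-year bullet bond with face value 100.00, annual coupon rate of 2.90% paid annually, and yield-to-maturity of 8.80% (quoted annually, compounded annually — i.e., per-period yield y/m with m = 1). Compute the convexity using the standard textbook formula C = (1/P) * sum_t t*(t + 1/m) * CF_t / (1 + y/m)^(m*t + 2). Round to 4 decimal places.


Answer: Convexity = 23.2058

Derivation:
Coupon per period c = face * coupon_rate / m = 2.900000
Periods per year m = 1; per-period yield y/m = 0.088000
Number of cashflows N = 5
Cashflows (t years, CF_t, discount factor 1/(1+y/m)^(m*t), PV):
  t = 1.0000: CF_t = 2.900000, DF = 0.919118, PV = 2.665441
  t = 2.0000: CF_t = 2.900000, DF = 0.844777, PV = 2.449854
  t = 3.0000: CF_t = 2.900000, DF = 0.776450, PV = 2.251704
  t = 4.0000: CF_t = 2.900000, DF = 0.713649, PV = 2.069581
  t = 5.0000: CF_t = 102.900000, DF = 0.655927, PV = 67.494891
Price P = sum_t PV_t = 76.931471
Convexity numerator sum_t t*(t + 1/m) * CF_t / (1+y/m)^(m*t + 2):
  t = 1.0000: term = 4.503408
  t = 2.0000: term = 12.417486
  t = 3.0000: term = 22.826260
  t = 4.0000: term = 34.966698
  t = 5.0000: term = 1710.544441
Convexity = (1/P) * sum = 1785.258293 / 76.931471 = 23.205826


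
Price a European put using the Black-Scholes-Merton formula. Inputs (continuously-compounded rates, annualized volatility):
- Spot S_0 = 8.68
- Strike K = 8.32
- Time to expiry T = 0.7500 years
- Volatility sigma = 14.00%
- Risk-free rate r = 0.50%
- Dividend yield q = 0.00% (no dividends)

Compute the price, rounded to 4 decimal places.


Answer: Price = 0.2438

Derivation:
d1 = (ln(S/K) + (r - q + 0.5*sigma^2) * T) / (sigma * sqrt(T)) = 0.44092466
d2 = d1 - sigma * sqrt(T) = 0.31968110
exp(-rT) = 0.99625702; exp(-qT) = 1.00000000
P = K * exp(-rT) * N(-d2) - S_0 * exp(-qT) * N(-d1)
N(-d1) = 0.32963377; N(-d2) = 0.37460504
P = 8.3200 * 0.99625702 * 0.37460504 - 8.6800 * 1.00000000 * 0.32963377 = 0.2438


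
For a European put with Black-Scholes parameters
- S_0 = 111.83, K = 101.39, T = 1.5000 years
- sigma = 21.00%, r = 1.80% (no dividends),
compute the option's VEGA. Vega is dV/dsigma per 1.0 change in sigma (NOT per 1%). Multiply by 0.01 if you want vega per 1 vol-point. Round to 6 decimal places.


d1 = 0.6146290537; d2 = 0.3574326307
phi(d1) = 0.3302772023; exp(-qT) = 1.0000000000; exp(-rT) = 0.9733612415
Vega = S * exp(-qT) * phi(d1) * sqrt(T) = 111.8300 * 1.0000000000 * 0.3302772023 * 1.2247448714 = 45.235829

Answer: Vega = 45.235829


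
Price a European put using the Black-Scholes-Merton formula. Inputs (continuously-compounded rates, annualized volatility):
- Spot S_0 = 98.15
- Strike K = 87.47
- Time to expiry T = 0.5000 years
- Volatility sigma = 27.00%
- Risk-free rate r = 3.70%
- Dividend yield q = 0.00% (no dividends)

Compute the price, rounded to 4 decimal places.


d1 = (ln(S/K) + (r - q + 0.5*sigma^2) * T) / (sigma * sqrt(T)) = 0.79576248
d2 = d1 - sigma * sqrt(T) = 0.60484365
exp(-rT) = 0.98167007; exp(-qT) = 1.00000000
P = K * exp(-rT) * N(-d2) - S_0 * exp(-qT) * N(-d1)
N(-d1) = 0.21308505; N(-d2) = 0.27264144
P = 87.4700 * 0.98167007 * 0.27264144 - 98.1500 * 1.00000000 * 0.21308505 = 2.4965

Answer: Price = 2.4965


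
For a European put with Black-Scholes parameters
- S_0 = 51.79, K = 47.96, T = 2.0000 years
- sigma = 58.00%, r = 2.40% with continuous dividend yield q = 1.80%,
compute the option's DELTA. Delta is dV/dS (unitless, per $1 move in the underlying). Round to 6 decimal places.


d1 = 0.5184186896; d2 = -0.3018251766
phi(d1) = 0.3487787534; exp(-qT) = 0.9646402935; exp(-rT) = 0.9531337871
N(-d1) = 0.3020830888
Delta = -exp(-qT) * N(-d1) = -0.9646402935 * 0.3020830888 = -0.291402

Answer: Delta = -0.291402


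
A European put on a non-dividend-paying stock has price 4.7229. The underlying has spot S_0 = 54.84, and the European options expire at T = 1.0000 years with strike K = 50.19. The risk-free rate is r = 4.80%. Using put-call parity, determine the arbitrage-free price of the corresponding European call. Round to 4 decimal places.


Answer: Call price = 11.7251

Derivation:
Put-call parity: C - P = S_0 * exp(-qT) - K * exp(-rT).
S_0 * exp(-qT) = 54.8400 * 1.00000000 = 54.84000000
K * exp(-rT) = 50.1900 * 0.95313379 = 47.83778477
C = P + S*exp(-qT) - K*exp(-rT)
C = 4.7229 + 54.84000000 - 47.83778477 = 11.7251


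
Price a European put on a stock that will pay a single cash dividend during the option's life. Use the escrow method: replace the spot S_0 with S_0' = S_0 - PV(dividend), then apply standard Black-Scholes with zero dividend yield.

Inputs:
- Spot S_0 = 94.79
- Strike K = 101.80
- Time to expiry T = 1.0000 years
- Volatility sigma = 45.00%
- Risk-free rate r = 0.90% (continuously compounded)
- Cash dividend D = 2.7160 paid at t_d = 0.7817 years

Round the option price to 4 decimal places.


PV(D) = D * exp(-r * t_d) = 2.7160 * 0.99298939 = 2.69695918
S_0' = S_0 - PV(D) = 94.7900 - 2.69695918 = 92.09304082
d1 = (ln(S_0'/K) + (r + sigma^2/2)*T) / (sigma*sqrt(T)) = 0.02230950
d2 = d1 - sigma*sqrt(T) = -0.42769050
exp(-rT) = 0.99104038
N(-d1) = 0.49110054; N(-d2) = 0.66556177
P = K * exp(-rT) * N(-d2) - S_0' * N(-d1) = 101.8000 * 0.99104038 * 0.66556177 - 92.09304082 * 0.49110054 = 21.9202

Answer: Price = 21.9202


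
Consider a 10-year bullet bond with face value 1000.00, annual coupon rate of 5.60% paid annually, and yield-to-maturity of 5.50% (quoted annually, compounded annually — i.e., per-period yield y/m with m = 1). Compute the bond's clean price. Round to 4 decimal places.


Coupon per period c = face * coupon_rate / m = 56.000000
Periods per year m = 1; per-period yield y/m = 0.055000
Number of cashflows N = 10
Cashflows (t years, CF_t, discount factor 1/(1+y/m)^(m*t), PV):
  t = 1.0000: CF_t = 56.000000, DF = 0.947867, PV = 53.080569
  t = 2.0000: CF_t = 56.000000, DF = 0.898452, PV = 50.313335
  t = 3.0000: CF_t = 56.000000, DF = 0.851614, PV = 47.690365
  t = 4.0000: CF_t = 56.000000, DF = 0.807217, PV = 45.204138
  t = 5.0000: CF_t = 56.000000, DF = 0.765134, PV = 42.847524
  t = 6.0000: CF_t = 56.000000, DF = 0.725246, PV = 40.613767
  t = 7.0000: CF_t = 56.000000, DF = 0.687437, PV = 38.496461
  t = 8.0000: CF_t = 56.000000, DF = 0.651599, PV = 36.489537
  t = 9.0000: CF_t = 56.000000, DF = 0.617629, PV = 34.587239
  t = 10.0000: CF_t = 1056.000000, DF = 0.585431, PV = 618.214692
Price P = sum_t PV_t = 1007.537626

Answer: Price = 1007.5376


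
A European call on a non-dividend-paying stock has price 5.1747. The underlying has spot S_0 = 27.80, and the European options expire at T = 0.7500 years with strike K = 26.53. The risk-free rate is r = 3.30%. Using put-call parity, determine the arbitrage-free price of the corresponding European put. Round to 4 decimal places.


Answer: Put price = 3.2561

Derivation:
Put-call parity: C - P = S_0 * exp(-qT) - K * exp(-rT).
S_0 * exp(-qT) = 27.8000 * 1.00000000 = 27.80000000
K * exp(-rT) = 26.5300 * 0.97555377 = 25.88144152
P = C - S*exp(-qT) + K*exp(-rT)
P = 5.1747 - 27.80000000 + 25.88144152 = 3.2561


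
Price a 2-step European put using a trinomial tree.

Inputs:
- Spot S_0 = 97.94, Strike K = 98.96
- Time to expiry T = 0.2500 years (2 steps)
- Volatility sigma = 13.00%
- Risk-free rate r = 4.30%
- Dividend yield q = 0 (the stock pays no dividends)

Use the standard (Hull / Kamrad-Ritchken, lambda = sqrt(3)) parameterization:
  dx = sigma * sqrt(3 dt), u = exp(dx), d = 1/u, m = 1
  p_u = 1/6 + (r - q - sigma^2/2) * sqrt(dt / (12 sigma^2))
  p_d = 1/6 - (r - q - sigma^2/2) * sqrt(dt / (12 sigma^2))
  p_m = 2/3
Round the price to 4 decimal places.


Answer: Price = V(0,0) = 2.3677

Derivation:
dt = T/N = 0.125000; dx = sigma*sqrt(3*dt) = 0.079608
u = exp(dx) = 1.082863; d = 1/u = 0.923478
p_u = 0.193792, p_m = 0.666667, p_d = 0.139542
Discount per step: exp(-r*dt) = 0.994639
Stock lattice S(k, j) with j the centered position index:
  k=0: S(0,+0) = 97.9400
  k=1: S(1,-1) = 90.4454; S(1,+0) = 97.9400; S(1,+1) = 106.0556
  k=2: S(2,-2) = 83.5244; S(2,-1) = 90.4454; S(2,+0) = 97.9400; S(2,+1) = 106.0556; S(2,+2) = 114.8437
Terminal payoffs V(N, j) = max(K - S_T, 0):
  V(2,-2) = 15.435649; V(2,-1) = 8.514575; V(2,+0) = 1.020000; V(2,+1) = 0.000000; V(2,+2) = 0.000000
Backward induction: V(k, j) = exp(-r*dt) * [p_u * V(k+1, j+1) + p_m * V(k+1, j) + p_d * V(k+1, j-1)]
  V(1,-1) = exp(-r*dt) * [p_u*1.020000 + p_m*8.514575 + p_d*15.435649] = 7.984933
  V(1,+0) = exp(-r*dt) * [p_u*0.000000 + p_m*1.020000 + p_d*8.514575] = 1.858124
  V(1,+1) = exp(-r*dt) * [p_u*0.000000 + p_m*0.000000 + p_d*1.020000] = 0.141570
  V(0,+0) = exp(-r*dt) * [p_u*0.141570 + p_m*1.858124 + p_d*7.984933] = 2.367655


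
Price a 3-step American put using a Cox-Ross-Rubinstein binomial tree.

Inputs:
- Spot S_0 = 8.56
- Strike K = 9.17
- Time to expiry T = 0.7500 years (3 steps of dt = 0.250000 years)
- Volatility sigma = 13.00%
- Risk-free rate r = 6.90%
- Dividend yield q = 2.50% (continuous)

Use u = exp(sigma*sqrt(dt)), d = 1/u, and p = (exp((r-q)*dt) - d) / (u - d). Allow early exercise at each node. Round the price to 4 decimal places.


Answer: Price = V(0,0) = 0.6361

Derivation:
dt = T/N = 0.250000
u = exp(sigma*sqrt(dt)) = 1.067159; d = 1/u = 0.937067
p = (exp((r-q)*dt) - d) / (u - d) = 0.568778
Discount per step: exp(-r*dt) = 0.982898
Stock lattice S(k, i) with i counting down-moves:
  k=0: S(0,0) = 8.5600
  k=1: S(1,0) = 9.1349; S(1,1) = 8.0213
  k=2: S(2,0) = 9.7484; S(2,1) = 8.5600; S(2,2) = 7.5165
  k=3: S(3,0) = 10.4031; S(3,1) = 9.1349; S(3,2) = 8.0213; S(3,3) = 7.0435
Terminal payoffs V(N, i) = max(K - S_T, 0):
  V(3,0) = 0.000000; V(3,1) = 0.035119; V(3,2) = 1.148703; V(3,3) = 2.126535
Backward induction: V(k, i) = exp(-r*dt) * [p * V(k+1, i) + (1-p) * V(k+1, i+1)]; then take max(V_cont, immediate exercise) for American.
  V(2,0) = exp(-r*dt) * [p*0.000000 + (1-p)*0.035119] = 0.014885; exercise = 0.000000; V(2,0) = max -> 0.014885
  V(2,1) = exp(-r*dt) * [p*0.035119 + (1-p)*1.148703] = 0.506507; exercise = 0.610000; V(2,1) = max -> 0.610000
  V(2,2) = exp(-r*dt) * [p*1.148703 + (1-p)*2.126535] = 1.543509; exercise = 1.653503; V(2,2) = max -> 1.653503
  V(1,0) = exp(-r*dt) * [p*0.014885 + (1-p)*0.610000] = 0.266868; exercise = 0.035119; V(1,0) = max -> 0.266868
  V(1,1) = exp(-r*dt) * [p*0.610000 + (1-p)*1.653503] = 1.041853; exercise = 1.148703; V(1,1) = max -> 1.148703
  V(0,0) = exp(-r*dt) * [p*0.266868 + (1-p)*1.148703] = 0.636067; exercise = 0.610000; V(0,0) = max -> 0.636067


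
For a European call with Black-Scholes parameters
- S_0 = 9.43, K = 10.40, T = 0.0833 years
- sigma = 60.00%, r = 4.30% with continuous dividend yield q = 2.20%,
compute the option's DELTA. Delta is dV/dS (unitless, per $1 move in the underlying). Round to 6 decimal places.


d1 = -0.4687082348; d2 = -0.6418786711
phi(d1) = 0.3574419749; exp(-qT) = 0.9981690782; exp(-rT) = 0.9964245074
N(d1) = 0.3196391000
Delta = exp(-qT) * N(d1) = 0.9981690782 * 0.3196391000 = 0.319054

Answer: Delta = 0.319054


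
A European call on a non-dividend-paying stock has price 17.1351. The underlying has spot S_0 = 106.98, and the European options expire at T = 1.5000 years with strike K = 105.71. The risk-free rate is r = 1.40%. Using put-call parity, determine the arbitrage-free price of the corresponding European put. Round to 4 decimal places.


Put-call parity: C - P = S_0 * exp(-qT) - K * exp(-rT).
S_0 * exp(-qT) = 106.9800 * 1.00000000 = 106.98000000
K * exp(-rT) = 105.7100 * 0.97921896 = 103.51323674
P = C - S*exp(-qT) + K*exp(-rT)
P = 17.1351 - 106.98000000 + 103.51323674 = 13.6683

Answer: Put price = 13.6683


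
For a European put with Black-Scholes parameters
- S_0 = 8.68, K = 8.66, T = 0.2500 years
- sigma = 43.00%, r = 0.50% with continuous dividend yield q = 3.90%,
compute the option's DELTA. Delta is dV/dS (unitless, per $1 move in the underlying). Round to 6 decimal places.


Answer: Delta = -0.464091

Derivation:
d1 = 0.0786944470; d2 = -0.1363055530
phi(d1) = 0.3977089028; exp(-qT) = 0.9902973771; exp(-rT) = 0.9987507809
N(-d1) = 0.4686378312
Delta = -exp(-qT) * N(-d1) = -0.9902973771 * 0.4686378312 = -0.464091


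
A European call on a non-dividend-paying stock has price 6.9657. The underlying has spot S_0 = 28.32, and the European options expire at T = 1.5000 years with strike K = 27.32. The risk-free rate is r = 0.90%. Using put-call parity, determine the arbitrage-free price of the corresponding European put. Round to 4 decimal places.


Put-call parity: C - P = S_0 * exp(-qT) - K * exp(-rT).
S_0 * exp(-qT) = 28.3200 * 1.00000000 = 28.32000000
K * exp(-rT) = 27.3200 * 0.98659072 = 26.95365837
P = C - S*exp(-qT) + K*exp(-rT)
P = 6.9657 - 28.32000000 + 26.95365837 = 5.5994

Answer: Put price = 5.5994


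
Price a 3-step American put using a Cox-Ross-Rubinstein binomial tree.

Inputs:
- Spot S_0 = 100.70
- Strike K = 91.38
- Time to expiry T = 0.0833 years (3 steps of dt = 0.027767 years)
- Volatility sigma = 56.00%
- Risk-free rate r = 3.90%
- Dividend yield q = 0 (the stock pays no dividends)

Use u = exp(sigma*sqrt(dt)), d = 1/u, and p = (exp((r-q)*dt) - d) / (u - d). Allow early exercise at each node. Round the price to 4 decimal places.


Answer: Price = V(0,0) = 2.1093

Derivation:
dt = T/N = 0.027767
u = exp(sigma*sqrt(dt)) = 1.097807; d = 1/u = 0.910907
p = (exp((r-q)*dt) - d) / (u - d) = 0.482485
Discount per step: exp(-r*dt) = 0.998918
Stock lattice S(k, i) with i counting down-moves:
  k=0: S(0,0) = 100.7000
  k=1: S(1,0) = 110.5492; S(1,1) = 91.7283
  k=2: S(2,0) = 121.3617; S(2,1) = 100.7000; S(2,2) = 83.5560
  k=3: S(3,0) = 133.2317; S(3,1) = 110.5492; S(3,2) = 91.7283; S(3,3) = 76.1117
Terminal payoffs V(N, i) = max(K - S_T, 0):
  V(3,0) = 0.000000; V(3,1) = 0.000000; V(3,2) = 0.000000; V(3,3) = 15.268315
Backward induction: V(k, i) = exp(-r*dt) * [p * V(k+1, i) + (1-p) * V(k+1, i+1)]; then take max(V_cont, immediate exercise) for American.
  V(2,0) = exp(-r*dt) * [p*0.000000 + (1-p)*0.000000] = 0.000000; exercise = 0.000000; V(2,0) = max -> 0.000000
  V(2,1) = exp(-r*dt) * [p*0.000000 + (1-p)*0.000000] = 0.000000; exercise = 0.000000; V(2,1) = max -> 0.000000
  V(2,2) = exp(-r*dt) * [p*0.000000 + (1-p)*15.268315] = 7.893024; exercise = 7.824050; V(2,2) = max -> 7.893024
  V(1,0) = exp(-r*dt) * [p*0.000000 + (1-p)*0.000000] = 0.000000; exercise = 0.000000; V(1,0) = max -> 0.000000
  V(1,1) = exp(-r*dt) * [p*0.000000 + (1-p)*7.893024] = 4.080334; exercise = 0.000000; V(1,1) = max -> 4.080334
  V(0,0) = exp(-r*dt) * [p*0.000000 + (1-p)*4.080334] = 2.109347; exercise = 0.000000; V(0,0) = max -> 2.109347


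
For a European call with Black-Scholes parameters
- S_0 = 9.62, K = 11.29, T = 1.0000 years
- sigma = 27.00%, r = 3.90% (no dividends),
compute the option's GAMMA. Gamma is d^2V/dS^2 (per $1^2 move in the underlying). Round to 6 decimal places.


d1 = -0.3134189388; d2 = -0.5834189388
phi(d1) = 0.3798213574; exp(-qT) = 1.0000000000; exp(-rT) = 0.9617507091
Gamma = exp(-qT) * phi(d1) / (S * sigma * sqrt(T)) = 1.0000000000 * 0.3798213574 / (9.6200 * 0.2700 * 1.0000000000) = 0.146231

Answer: Gamma = 0.146231


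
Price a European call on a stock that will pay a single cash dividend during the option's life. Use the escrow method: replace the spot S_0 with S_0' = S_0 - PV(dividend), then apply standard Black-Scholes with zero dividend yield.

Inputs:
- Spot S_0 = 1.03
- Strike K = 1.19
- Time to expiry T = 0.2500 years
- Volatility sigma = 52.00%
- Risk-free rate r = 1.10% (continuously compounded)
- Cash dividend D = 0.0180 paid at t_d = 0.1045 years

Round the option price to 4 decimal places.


PV(D) = D * exp(-r * t_d) = 0.0180 * 0.99885116 = 0.01797932
S_0' = S_0 - PV(D) = 1.0300 - 0.01797932 = 1.01202068
d1 = (ln(S_0'/K) + (r + sigma^2/2)*T) / (sigma*sqrt(T)) = -0.48251655
d2 = d1 - sigma*sqrt(T) = -0.74251655
exp(-rT) = 0.99725378
N(d1) = 0.31471952; N(d2) = 0.22888721
C = S_0' * N(d1) - K * exp(-rT) * N(d2) = 1.01202068 * 0.31471952 - 1.1900 * 0.99725378 * 0.22888721 = 0.0469

Answer: Price = 0.0469


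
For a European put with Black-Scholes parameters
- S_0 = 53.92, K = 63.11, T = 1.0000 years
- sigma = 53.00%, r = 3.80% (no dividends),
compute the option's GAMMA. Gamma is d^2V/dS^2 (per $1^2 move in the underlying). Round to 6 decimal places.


Answer: Gamma = 0.013949

Derivation:
d1 = 0.0397589264; d2 = -0.4902410736
phi(d1) = 0.3986270865; exp(-qT) = 1.0000000000; exp(-rT) = 0.9627129409
Gamma = exp(-qT) * phi(d1) / (S * sigma * sqrt(T)) = 1.0000000000 * 0.3986270865 / (53.9200 * 0.5300 * 1.0000000000) = 0.013949


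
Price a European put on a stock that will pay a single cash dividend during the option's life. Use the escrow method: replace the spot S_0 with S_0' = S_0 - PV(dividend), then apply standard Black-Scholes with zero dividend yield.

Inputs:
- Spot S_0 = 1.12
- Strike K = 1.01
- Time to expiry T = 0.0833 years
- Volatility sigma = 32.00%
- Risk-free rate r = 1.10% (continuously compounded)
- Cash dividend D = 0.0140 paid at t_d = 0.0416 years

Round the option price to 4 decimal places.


Answer: Price = 0.0082

Derivation:
PV(D) = D * exp(-r * t_d) = 0.0140 * 0.99954250 = 0.01399360
S_0' = S_0 - PV(D) = 1.1200 - 0.01399360 = 1.10600640
d1 = (ln(S_0'/K) + (r + sigma^2/2)*T) / (sigma*sqrt(T)) = 1.03929356
d2 = d1 - sigma*sqrt(T) = 0.94693599
exp(-rT) = 0.99908412
N(-d1) = 0.14933412; N(-d2) = 0.17183570
P = K * exp(-rT) * N(-d2) - S_0' * N(-d1) = 1.0100 * 0.99908412 * 0.17183570 - 1.10600640 * 0.14933412 = 0.0082


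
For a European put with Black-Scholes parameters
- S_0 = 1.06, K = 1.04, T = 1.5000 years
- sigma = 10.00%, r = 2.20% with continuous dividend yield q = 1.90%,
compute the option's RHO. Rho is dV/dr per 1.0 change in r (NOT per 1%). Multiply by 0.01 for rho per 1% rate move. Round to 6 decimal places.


Answer: Rho = -0.676004

Derivation:
d1 = 0.2535074504; d2 = 0.1310329632
phi(d1) = 0.3863268343; exp(-qT) = 0.9719022941; exp(-rT) = 0.9675385596
N(-d2) = 0.4478746157
Rho = -K*T*exp(-rT)*N(-d2) = -1.0400 * 1.5000 * 0.9675385596 * 0.4478746157 = -0.676004


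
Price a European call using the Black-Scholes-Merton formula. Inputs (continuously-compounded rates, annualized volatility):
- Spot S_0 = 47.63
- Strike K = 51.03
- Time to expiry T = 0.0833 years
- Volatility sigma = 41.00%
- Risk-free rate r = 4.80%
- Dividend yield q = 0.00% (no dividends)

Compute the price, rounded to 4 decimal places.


d1 = (ln(S/K) + (r - q + 0.5*sigma^2) * T) / (sigma * sqrt(T)) = -0.48972857
d2 = d1 - sigma * sqrt(T) = -0.60806170
exp(-rT) = 0.99600958; exp(-qT) = 1.00000000
C = S_0 * exp(-qT) * N(d1) - K * exp(-rT) * N(d2)
N(d1) = 0.31216299; N(d2) = 0.27157328
C = 47.6300 * 1.00000000 * 0.31216299 - 51.0300 * 0.99600958 * 0.27157328 = 1.0652

Answer: Price = 1.0652


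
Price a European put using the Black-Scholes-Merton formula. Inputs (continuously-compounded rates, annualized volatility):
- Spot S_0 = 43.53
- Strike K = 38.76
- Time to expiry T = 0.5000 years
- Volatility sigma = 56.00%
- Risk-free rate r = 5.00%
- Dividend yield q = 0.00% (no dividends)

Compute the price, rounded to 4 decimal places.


d1 = (ln(S/K) + (r - q + 0.5*sigma^2) * T) / (sigma * sqrt(T)) = 0.55422415
d2 = d1 - sigma * sqrt(T) = 0.15824436
exp(-rT) = 0.97530991; exp(-qT) = 1.00000000
P = K * exp(-rT) * N(-d2) - S_0 * exp(-qT) * N(-d1)
N(-d1) = 0.28971272; N(-d2) = 0.43713213
P = 38.7600 * 0.97530991 * 0.43713213 - 43.5300 * 1.00000000 * 0.28971272 = 3.9137

Answer: Price = 3.9137


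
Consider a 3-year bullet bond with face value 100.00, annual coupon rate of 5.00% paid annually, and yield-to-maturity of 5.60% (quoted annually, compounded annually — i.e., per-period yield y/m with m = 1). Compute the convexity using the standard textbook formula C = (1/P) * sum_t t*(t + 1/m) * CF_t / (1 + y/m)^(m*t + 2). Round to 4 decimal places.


Answer: Convexity = 10.0842

Derivation:
Coupon per period c = face * coupon_rate / m = 5.000000
Periods per year m = 1; per-period yield y/m = 0.056000
Number of cashflows N = 3
Cashflows (t years, CF_t, discount factor 1/(1+y/m)^(m*t), PV):
  t = 1.0000: CF_t = 5.000000, DF = 0.946970, PV = 4.734848
  t = 2.0000: CF_t = 5.000000, DF = 0.896752, PV = 4.483758
  t = 3.0000: CF_t = 105.000000, DF = 0.849197, PV = 89.165643
Price P = sum_t PV_t = 98.384249
Convexity numerator sum_t t*(t + 1/m) * CF_t / (1+y/m)^(m*t + 2):
  t = 1.0000: term = 8.491966
  t = 2.0000: term = 24.124903
  t = 3.0000: term = 959.513201
Convexity = (1/P) * sum = 992.130070 / 98.384249 = 10.084237


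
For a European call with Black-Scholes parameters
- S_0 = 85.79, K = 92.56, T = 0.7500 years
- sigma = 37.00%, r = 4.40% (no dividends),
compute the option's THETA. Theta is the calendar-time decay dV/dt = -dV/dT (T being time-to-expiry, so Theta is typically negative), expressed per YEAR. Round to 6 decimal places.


Answer: Theta = -8.822902

Derivation:
d1 = 0.0261613532; d2 = -0.2942680462
phi(d1) = 0.3988057824; exp(-qT) = 1.0000000000; exp(-rT) = 0.9675385596
Theta = -S*exp(-qT)*phi(d1)*sigma/(2*sqrt(T)) - r*K*exp(-rT)*N(d2) + q*S*exp(-qT)*N(d1)
N(d1) = 0.5104356795; N(d2) = 0.3842765438; sqrt(T) = 0.8660254038
Term 1 = -85.7900 * 1.0000000000 * 0.3988057824 * 0.3700 / (2 * 0.8660254038) = -7.3086844399
Term 2 = -0.0440 * 92.5600 * 0.9675385596 * 0.3842765438 = -1.5142172191
Term 3 = 0 (no dividend yield, q = 0)
Theta = -7.3086844399 + (-1.5142172191) + (0.0000000000) = -8.822902


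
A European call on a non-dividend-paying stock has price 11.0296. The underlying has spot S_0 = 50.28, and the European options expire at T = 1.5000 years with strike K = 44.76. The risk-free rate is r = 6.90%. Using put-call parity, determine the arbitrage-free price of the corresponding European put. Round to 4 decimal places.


Put-call parity: C - P = S_0 * exp(-qT) - K * exp(-rT).
S_0 * exp(-qT) = 50.2800 * 1.00000000 = 50.28000000
K * exp(-rT) = 44.7600 * 0.90167602 = 40.35901878
P = C - S*exp(-qT) + K*exp(-rT)
P = 11.0296 - 50.28000000 + 40.35901878 = 1.1086

Answer: Put price = 1.1086
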